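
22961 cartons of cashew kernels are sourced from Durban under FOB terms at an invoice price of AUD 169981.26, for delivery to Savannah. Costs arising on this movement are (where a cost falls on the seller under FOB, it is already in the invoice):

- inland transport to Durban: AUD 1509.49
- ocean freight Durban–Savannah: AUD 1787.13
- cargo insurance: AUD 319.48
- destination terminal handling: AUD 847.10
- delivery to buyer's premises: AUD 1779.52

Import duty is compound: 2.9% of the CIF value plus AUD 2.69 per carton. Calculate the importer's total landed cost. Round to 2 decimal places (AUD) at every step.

FOB: the seller bears costs until goods are on board at the origin port; the buyer bears freight, insurance and all costs thereafter.
Already in the invoice (seller's account under FOB): inland to port — exclude.
CIF value = FOB price + freight + insurance = 169981.26 + 1787.13 + 319.48 = 172087.87
Ad valorem component: 172087.87 × 2.9% = 4990.55
Specific component: 22961 × 2.69 = 61765.09
Import duty = 4990.55 + 61765.09 = 66755.64
Buyer bears: freight 1787.13 + insurance 319.48 + destination terminal 847.10 + delivery 1779.52 + duty 66755.64 = 71488.87
Landed cost = invoice 169981.26 + 71488.87 = 241470.13

Total landed cost: AUD 241470.13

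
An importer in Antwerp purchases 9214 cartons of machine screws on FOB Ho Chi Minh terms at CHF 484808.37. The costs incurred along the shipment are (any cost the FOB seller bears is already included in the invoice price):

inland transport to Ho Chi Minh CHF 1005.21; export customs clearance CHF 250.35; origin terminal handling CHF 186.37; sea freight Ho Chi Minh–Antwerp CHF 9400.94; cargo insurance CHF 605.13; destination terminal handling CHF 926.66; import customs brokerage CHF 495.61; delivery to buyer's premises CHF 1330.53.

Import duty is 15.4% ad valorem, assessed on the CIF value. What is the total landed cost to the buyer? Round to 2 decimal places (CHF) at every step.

FOB: the seller bears costs until goods are on board at the origin port; the buyer bears freight, insurance and all costs thereafter.
Already in the invoice (seller's account under FOB): inland to port, export clearance, origin terminal — exclude.
CIF value = FOB price + freight + insurance = 484808.37 + 9400.94 + 605.13 = 494814.44
Import duty = 494814.44 × 15.4% = 76201.42
Buyer bears: freight 9400.94 + insurance 605.13 + destination terminal 926.66 + brokerage 495.61 + delivery 1330.53 + duty 76201.42 = 88960.29
Landed cost = invoice 484808.37 + 88960.29 = 573768.66

Total landed cost: CHF 573768.66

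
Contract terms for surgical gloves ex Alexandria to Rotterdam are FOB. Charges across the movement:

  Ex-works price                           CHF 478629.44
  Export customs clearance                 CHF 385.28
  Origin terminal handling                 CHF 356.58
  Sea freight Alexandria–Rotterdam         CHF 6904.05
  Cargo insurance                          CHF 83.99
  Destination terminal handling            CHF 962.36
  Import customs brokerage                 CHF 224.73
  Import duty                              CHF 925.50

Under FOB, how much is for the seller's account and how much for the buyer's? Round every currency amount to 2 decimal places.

FOB: the seller bears costs until goods are on board at the origin port; the buyer bears freight, insurance and all costs thereafter.
Seller's account: goods 478629.44 + export clearance 385.28 + origin terminal 356.58 = 479371.30
Buyer's account: freight 6904.05 + insurance 83.99 + destination terminal 962.36 + brokerage 224.73 + duty 925.50 = 9100.63

Seller: CHF 479371.30; buyer: CHF 9100.63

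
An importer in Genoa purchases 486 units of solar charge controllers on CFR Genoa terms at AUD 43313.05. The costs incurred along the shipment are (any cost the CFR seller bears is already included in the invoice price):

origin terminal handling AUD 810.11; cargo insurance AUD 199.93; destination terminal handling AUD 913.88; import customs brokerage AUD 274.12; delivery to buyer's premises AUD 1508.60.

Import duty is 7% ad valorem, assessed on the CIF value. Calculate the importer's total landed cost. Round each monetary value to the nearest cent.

Total landed cost: AUD 49255.49

CFR: the seller pays costs through ocean freight to the destination port, but not insurance.
Already in the invoice (seller's account under CFR): origin terminal — exclude.
CIF value = CFR price + insurance = 43313.05 + 199.93 = 43512.98
Import duty = 43512.98 × 7% = 3045.91
Buyer bears: insurance 199.93 + destination terminal 913.88 + brokerage 274.12 + delivery 1508.60 + duty 3045.91 = 5942.44
Landed cost = invoice 43313.05 + 5942.44 = 49255.49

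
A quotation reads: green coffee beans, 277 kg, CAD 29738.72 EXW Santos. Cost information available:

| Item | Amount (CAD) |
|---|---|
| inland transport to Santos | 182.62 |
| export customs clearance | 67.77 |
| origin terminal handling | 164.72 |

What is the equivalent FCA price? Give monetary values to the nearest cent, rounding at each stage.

Not relevant to the conversion: origin terminal — on the buyer under both terms; not part of either seller's price.
From EXW to FCA, the seller additionally bears: inland to port, export clearance.
FCA price = 29738.72 + 182.62 + 67.77 = 29989.11

FCA price: CAD 29989.11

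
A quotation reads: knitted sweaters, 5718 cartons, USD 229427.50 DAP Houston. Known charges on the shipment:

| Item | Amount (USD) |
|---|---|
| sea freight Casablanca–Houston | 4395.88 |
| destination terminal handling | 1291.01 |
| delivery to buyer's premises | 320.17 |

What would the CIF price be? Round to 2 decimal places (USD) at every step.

CIF price: USD 227816.32

Not relevant to the conversion: freight — on the seller under both DAP and CIF; already in the DAP price and stays in the CIF price.
From DAP to CIF, the seller no longer bears: destination terminal, delivery.
CIF price = 229427.50 − 1291.01 − 320.17 = 227816.32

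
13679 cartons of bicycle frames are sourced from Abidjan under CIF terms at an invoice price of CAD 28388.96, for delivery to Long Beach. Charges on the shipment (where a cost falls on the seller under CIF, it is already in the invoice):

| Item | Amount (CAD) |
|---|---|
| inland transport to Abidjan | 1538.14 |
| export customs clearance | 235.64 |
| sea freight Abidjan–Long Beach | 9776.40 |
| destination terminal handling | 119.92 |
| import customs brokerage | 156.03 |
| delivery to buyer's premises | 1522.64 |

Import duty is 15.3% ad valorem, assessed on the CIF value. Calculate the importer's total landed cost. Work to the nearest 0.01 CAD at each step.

CIF: the seller pays costs through ocean freight and marine insurance to the destination port.
Already in the invoice (seller's account under CIF): inland to port, export clearance, freight — exclude.
The CIF price already equals the CIF value: 28388.96
Import duty = 28388.96 × 15.3% = 4343.51
Buyer bears: destination terminal 119.92 + brokerage 156.03 + delivery 1522.64 + duty 4343.51 = 6142.10
Landed cost = invoice 28388.96 + 6142.10 = 34531.06

Total landed cost: CAD 34531.06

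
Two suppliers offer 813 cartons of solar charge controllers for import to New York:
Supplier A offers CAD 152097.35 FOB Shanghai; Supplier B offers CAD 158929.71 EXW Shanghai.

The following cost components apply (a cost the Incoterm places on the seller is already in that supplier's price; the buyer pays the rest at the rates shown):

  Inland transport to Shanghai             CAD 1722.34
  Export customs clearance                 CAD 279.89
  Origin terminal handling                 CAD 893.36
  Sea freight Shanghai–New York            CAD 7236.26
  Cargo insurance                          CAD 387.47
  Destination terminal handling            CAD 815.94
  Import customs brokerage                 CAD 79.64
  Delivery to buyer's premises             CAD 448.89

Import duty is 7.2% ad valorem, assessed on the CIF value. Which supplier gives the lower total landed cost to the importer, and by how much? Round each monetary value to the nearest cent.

Supplier A (FOB):
CIF value = FOB price + freight + insurance = 152097.35 + 7236.26 + 387.47 = 159721.08
Import duty = 159721.08 × 7.2% = 11499.92
Buyer bears (A): 7236.26 + 387.47 + 815.94 + 79.64 + 448.89 = 8968.20
Landed cost (A) = invoice 152097.35 + 8968.20 + duty 11499.92 = 172565.47
Supplier B (EXW):
CIF value = EXW price + inland to port + export clearance + origin terminal + freight + insurance = 158929.71 + 1722.34 + 279.89 + 893.36 + 7236.26 + 387.47 = 169449.03
Import duty = 169449.03 × 7.2% = 12200.33
Buyer bears (B): 1722.34 + 279.89 + 893.36 + 7236.26 + 387.47 + 815.94 + 79.64 + 448.89 = 11863.79
Landed cost (B) = invoice 158929.71 + 11863.79 + duty 12200.33 = 182993.83
Difference = |172565.47 − 182993.83| = 10428.36

Supplier A is cheaper by CAD 10428.36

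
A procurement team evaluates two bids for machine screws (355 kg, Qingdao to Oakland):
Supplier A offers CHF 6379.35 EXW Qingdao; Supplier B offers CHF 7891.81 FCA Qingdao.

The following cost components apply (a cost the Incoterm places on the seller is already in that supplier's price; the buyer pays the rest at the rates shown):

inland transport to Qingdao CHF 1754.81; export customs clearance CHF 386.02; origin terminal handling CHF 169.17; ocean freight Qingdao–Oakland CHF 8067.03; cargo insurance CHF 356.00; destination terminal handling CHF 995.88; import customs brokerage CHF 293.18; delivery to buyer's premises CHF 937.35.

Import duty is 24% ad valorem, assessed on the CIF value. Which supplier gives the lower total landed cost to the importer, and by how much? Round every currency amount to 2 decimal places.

Supplier A (EXW):
CIF value = EXW price + inland to port + export clearance + origin terminal + freight + insurance = 6379.35 + 1754.81 + 386.02 + 169.17 + 8067.03 + 356.00 = 17112.38
Import duty = 17112.38 × 24% = 4106.97
Buyer bears (A): 1754.81 + 386.02 + 169.17 + 8067.03 + 356.00 + 995.88 + 293.18 + 937.35 = 12959.44
Landed cost (A) = invoice 6379.35 + 12959.44 + duty 4106.97 = 23445.76
Supplier B (FCA):
CIF value = FCA price + origin terminal + freight + insurance = 7891.81 + 169.17 + 8067.03 + 356.00 = 16484.01
Import duty = 16484.01 × 24% = 3956.16
Buyer bears (B): 169.17 + 8067.03 + 356.00 + 995.88 + 293.18 + 937.35 = 10818.61
Landed cost (B) = invoice 7891.81 + 10818.61 + duty 3956.16 = 22666.58
Difference = |23445.76 − 22666.58| = 779.18

Supplier B is cheaper by CHF 779.18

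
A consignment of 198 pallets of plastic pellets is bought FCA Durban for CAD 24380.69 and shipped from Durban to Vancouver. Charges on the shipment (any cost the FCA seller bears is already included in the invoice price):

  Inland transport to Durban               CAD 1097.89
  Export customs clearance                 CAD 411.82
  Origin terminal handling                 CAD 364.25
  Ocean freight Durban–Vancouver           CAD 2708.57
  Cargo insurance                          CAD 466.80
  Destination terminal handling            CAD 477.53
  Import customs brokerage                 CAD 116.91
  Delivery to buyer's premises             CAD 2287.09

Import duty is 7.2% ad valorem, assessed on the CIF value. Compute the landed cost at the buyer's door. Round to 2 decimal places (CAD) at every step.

FCA: the seller delivers export-cleared goods to the carrier; the buyer bears costs from that point.
Already in the invoice (seller's account under FCA): inland to port, export clearance — exclude.
CIF value = FCA price + origin terminal + freight + insurance = 24380.69 + 364.25 + 2708.57 + 466.80 = 27920.31
Import duty = 27920.31 × 7.2% = 2010.26
Buyer bears: origin terminal 364.25 + freight 2708.57 + insurance 466.80 + destination terminal 477.53 + brokerage 116.91 + delivery 2287.09 + duty 2010.26 = 8431.41
Landed cost = invoice 24380.69 + 8431.41 = 32812.10

Total landed cost: CAD 32812.10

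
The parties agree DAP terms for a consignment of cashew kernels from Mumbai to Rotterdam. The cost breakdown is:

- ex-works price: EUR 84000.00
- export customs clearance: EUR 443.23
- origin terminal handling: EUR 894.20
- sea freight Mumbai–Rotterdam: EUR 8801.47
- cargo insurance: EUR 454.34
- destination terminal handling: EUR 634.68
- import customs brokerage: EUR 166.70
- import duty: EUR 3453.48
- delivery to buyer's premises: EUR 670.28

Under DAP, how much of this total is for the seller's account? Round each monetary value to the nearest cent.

DAP: the seller bears all costs to the named destination except import duty and clearance.
Seller's account: goods 84000.00 + export clearance 443.23 + origin terminal 894.20 + freight 8801.47 + insurance 454.34 + destination terminal 634.68 + delivery 670.28 = 95898.20
Buyer's account: brokerage 166.70 + duty 3453.48 = 3620.18

Seller's account: EUR 95898.20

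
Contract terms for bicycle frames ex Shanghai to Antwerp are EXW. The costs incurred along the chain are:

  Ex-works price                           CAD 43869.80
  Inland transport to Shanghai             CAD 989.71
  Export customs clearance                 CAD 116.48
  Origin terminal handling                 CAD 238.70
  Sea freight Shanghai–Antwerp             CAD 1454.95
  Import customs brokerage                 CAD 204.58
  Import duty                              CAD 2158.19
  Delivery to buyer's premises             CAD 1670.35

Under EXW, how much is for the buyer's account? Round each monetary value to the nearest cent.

Buyer's account: CAD 6832.96

EXW: the seller makes goods available at their premises; the buyer bears all onward costs.
Seller's account: goods 43869.80 = 43869.80
Buyer's account: inland to port 989.71 + export clearance 116.48 + origin terminal 238.70 + freight 1454.95 + brokerage 204.58 + duty 2158.19 + delivery 1670.35 = 6832.96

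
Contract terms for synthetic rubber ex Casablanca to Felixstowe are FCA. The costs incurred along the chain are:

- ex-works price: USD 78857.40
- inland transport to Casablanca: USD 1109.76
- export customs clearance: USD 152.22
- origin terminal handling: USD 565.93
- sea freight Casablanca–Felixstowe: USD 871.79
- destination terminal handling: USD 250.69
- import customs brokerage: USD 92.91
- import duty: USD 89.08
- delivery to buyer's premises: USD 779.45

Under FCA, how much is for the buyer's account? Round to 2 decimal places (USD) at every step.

FCA: the seller delivers export-cleared goods to the carrier; the buyer bears costs from that point.
Seller's account: goods 78857.40 + inland to port 1109.76 + export clearance 152.22 = 80119.38
Buyer's account: origin terminal 565.93 + freight 871.79 + destination terminal 250.69 + brokerage 92.91 + duty 89.08 + delivery 779.45 = 2649.85

Buyer's account: USD 2649.85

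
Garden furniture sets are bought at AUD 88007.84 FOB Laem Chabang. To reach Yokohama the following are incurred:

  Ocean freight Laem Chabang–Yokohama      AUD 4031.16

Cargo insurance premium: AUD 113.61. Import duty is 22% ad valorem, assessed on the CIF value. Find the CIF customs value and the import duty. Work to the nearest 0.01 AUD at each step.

CIF = FOB price + freight + insurance
CIF = 88007.84 + 4031.16 + 113.61 = 92152.61
Import duty = 92152.61 × 22% = 20273.57

CIF value: AUD 92152.61; import duty: AUD 20273.57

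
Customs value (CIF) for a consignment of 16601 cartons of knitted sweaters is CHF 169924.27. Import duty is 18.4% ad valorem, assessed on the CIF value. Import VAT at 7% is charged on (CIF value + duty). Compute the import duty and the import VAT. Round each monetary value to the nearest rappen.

Import duty: CHF 31266.07; import VAT: CHF 14083.32

Import duty = 169924.27 × 18.4% = 31266.07
VAT base = CIF + duty = 169924.27 + 31266.07 = 201190.34
Import VAT = 201190.34 × 7% = 14083.32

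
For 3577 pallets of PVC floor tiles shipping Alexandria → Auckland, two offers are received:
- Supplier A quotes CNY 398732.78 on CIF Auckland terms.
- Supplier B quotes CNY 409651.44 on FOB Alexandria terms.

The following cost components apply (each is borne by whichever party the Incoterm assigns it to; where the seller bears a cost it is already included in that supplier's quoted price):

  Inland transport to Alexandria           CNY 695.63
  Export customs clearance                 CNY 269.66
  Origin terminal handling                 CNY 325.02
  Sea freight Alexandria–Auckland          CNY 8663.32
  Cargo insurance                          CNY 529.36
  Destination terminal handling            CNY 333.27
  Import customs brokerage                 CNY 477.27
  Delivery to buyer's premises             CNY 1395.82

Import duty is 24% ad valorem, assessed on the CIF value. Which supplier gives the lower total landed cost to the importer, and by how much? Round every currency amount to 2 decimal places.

Supplier A (CIF):
The CIF price already equals the CIF value: 398732.78
Import duty = 398732.78 × 24% = 95695.87
Buyer bears (A): 333.27 + 477.27 + 1395.82 = 2206.36
Landed cost (A) = invoice 398732.78 + 2206.36 + duty 95695.87 = 496635.01
Supplier B (FOB):
CIF value = FOB price + freight + insurance = 409651.44 + 8663.32 + 529.36 = 418844.12
Import duty = 418844.12 × 24% = 100522.59
Buyer bears (B): 8663.32 + 529.36 + 333.27 + 477.27 + 1395.82 = 11399.04
Landed cost (B) = invoice 409651.44 + 11399.04 + duty 100522.59 = 521573.07
Difference = |496635.01 − 521573.07| = 24938.06

Supplier A is cheaper by CNY 24938.06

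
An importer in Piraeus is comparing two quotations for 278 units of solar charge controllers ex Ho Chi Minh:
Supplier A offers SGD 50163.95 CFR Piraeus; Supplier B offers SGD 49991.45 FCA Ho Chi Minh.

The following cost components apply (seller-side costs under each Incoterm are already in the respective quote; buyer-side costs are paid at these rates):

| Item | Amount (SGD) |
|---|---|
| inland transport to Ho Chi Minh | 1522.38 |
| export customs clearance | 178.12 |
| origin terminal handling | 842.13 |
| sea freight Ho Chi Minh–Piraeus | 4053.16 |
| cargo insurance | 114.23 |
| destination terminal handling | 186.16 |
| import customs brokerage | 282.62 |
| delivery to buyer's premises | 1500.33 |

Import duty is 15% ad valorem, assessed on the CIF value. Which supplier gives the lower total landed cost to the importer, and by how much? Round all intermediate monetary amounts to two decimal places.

Supplier A is cheaper by SGD 5431.21

Supplier A (CFR):
CIF value = CFR price + insurance = 50163.95 + 114.23 = 50278.18
Import duty = 50278.18 × 15% = 7541.73
Buyer bears (A): 114.23 + 186.16 + 282.62 + 1500.33 = 2083.34
Landed cost (A) = invoice 50163.95 + 2083.34 + duty 7541.73 = 59789.02
Supplier B (FCA):
CIF value = FCA price + origin terminal + freight + insurance = 49991.45 + 842.13 + 4053.16 + 114.23 = 55000.97
Import duty = 55000.97 × 15% = 8250.15
Buyer bears (B): 842.13 + 4053.16 + 114.23 + 186.16 + 282.62 + 1500.33 = 6978.63
Landed cost (B) = invoice 49991.45 + 6978.63 + duty 8250.15 = 65220.23
Difference = |59789.02 − 65220.23| = 5431.21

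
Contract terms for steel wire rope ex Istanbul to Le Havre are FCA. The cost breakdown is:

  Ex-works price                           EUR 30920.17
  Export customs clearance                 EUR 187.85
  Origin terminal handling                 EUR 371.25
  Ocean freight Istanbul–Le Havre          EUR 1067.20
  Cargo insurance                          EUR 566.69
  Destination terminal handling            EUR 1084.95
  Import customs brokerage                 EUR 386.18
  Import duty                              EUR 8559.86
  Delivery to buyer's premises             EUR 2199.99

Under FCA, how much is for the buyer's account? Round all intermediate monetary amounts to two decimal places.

Buyer's account: EUR 14236.12

FCA: the seller delivers export-cleared goods to the carrier; the buyer bears costs from that point.
Seller's account: goods 30920.17 + export clearance 187.85 = 31108.02
Buyer's account: origin terminal 371.25 + freight 1067.20 + insurance 566.69 + destination terminal 1084.95 + brokerage 386.18 + duty 8559.86 + delivery 2199.99 = 14236.12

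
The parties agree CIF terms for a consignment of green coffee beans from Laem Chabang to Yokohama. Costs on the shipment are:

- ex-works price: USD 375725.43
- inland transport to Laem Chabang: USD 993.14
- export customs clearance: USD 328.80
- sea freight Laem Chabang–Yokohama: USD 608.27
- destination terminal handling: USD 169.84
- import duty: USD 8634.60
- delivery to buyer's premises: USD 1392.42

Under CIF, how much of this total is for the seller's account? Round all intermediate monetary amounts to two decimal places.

CIF: the seller pays costs through ocean freight and marine insurance to the destination port.
Seller's account: goods 375725.43 + inland to port 993.14 + export clearance 328.80 + freight 608.27 = 377655.64
Buyer's account: destination terminal 169.84 + duty 8634.60 + delivery 1392.42 = 10196.86

Seller's account: USD 377655.64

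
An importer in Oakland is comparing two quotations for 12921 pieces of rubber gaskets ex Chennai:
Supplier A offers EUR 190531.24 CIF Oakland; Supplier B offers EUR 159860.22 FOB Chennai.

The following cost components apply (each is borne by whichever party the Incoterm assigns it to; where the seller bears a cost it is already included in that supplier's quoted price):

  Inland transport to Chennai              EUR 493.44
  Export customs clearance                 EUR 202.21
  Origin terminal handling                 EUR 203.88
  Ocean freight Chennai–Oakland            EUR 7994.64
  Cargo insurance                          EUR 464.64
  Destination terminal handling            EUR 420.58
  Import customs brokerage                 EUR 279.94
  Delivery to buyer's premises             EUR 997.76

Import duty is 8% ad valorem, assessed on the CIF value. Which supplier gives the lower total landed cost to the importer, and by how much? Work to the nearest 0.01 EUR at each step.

Supplier A (CIF):
The CIF price already equals the CIF value: 190531.24
Import duty = 190531.24 × 8% = 15242.50
Buyer bears (A): 420.58 + 279.94 + 997.76 = 1698.28
Landed cost (A) = invoice 190531.24 + 1698.28 + duty 15242.50 = 207472.02
Supplier B (FOB):
CIF value = FOB price + freight + insurance = 159860.22 + 7994.64 + 464.64 = 168319.50
Import duty = 168319.50 × 8% = 13465.56
Buyer bears (B): 7994.64 + 464.64 + 420.58 + 279.94 + 997.76 = 10157.56
Landed cost (B) = invoice 159860.22 + 10157.56 + duty 13465.56 = 183483.34
Difference = |207472.02 − 183483.34| = 23988.68

Supplier B is cheaper by EUR 23988.68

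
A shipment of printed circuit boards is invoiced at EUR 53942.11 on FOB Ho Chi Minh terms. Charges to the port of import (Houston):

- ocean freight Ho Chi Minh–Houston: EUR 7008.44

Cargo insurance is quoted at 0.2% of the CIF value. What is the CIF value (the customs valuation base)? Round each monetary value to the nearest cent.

Let C be the CIF value. C = FOB price + freight + 0.2% × C
C − 0.2% × C = 53942.11 + 7008.44
0.998 × C = 60950.55
C = 60950.55 / 0.998 = 61072.70
Insurance premium = 0.2% × 61072.70 = 122.15

CIF value: EUR 61072.70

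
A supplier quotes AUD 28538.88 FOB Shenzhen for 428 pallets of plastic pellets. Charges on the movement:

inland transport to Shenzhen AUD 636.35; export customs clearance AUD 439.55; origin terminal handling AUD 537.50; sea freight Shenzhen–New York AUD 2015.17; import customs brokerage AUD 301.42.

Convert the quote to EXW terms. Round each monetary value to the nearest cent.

EXW price: AUD 26925.48

Not relevant to the conversion: freight, brokerage — on the buyer under both terms; not part of either seller's price.
From FOB to EXW, the seller no longer bears: inland to port, export clearance, origin terminal.
EXW price = 28538.88 − 636.35 − 439.55 − 537.50 = 26925.48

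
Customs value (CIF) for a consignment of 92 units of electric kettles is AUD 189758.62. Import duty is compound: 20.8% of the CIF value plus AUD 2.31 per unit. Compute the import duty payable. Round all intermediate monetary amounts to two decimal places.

Ad valorem component: 189758.62 × 20.8% = 39469.79
Specific component: 92 × 2.31 = 212.52
Import duty = 39469.79 + 212.52 = 39682.31

Import duty: AUD 39682.31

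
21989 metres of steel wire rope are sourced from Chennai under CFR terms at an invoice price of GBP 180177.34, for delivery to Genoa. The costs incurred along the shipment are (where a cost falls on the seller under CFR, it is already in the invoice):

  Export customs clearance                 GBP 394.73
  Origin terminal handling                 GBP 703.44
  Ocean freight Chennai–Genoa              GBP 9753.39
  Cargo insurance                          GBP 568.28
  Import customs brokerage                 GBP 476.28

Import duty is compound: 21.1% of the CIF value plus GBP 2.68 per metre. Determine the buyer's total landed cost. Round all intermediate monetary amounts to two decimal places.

CFR: the seller pays costs through ocean freight to the destination port, but not insurance.
Already in the invoice (seller's account under CFR): export clearance, origin terminal, freight — exclude.
CIF value = CFR price + insurance = 180177.34 + 568.28 = 180745.62
Ad valorem component: 180745.62 × 21.1% = 38137.33
Specific component: 21989 × 2.68 = 58930.52
Import duty = 38137.33 + 58930.52 = 97067.85
Buyer bears: insurance 568.28 + brokerage 476.28 + duty 97067.85 = 98112.41
Landed cost = invoice 180177.34 + 98112.41 = 278289.75

Total landed cost: GBP 278289.75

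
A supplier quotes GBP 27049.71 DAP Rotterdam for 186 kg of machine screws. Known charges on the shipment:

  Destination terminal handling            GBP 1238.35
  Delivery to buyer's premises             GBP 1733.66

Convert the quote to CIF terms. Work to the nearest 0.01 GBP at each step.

CIF price: GBP 24077.70

From DAP to CIF, the seller no longer bears: destination terminal, delivery.
CIF price = 27049.71 − 1238.35 − 1733.66 = 24077.70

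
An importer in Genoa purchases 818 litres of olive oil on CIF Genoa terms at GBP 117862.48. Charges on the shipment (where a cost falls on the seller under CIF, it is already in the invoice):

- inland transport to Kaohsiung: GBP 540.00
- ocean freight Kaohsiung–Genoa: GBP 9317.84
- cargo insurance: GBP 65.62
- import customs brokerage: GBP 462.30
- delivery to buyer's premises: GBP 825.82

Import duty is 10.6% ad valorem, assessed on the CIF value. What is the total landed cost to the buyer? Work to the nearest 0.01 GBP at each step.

Total landed cost: GBP 131644.02

CIF: the seller pays costs through ocean freight and marine insurance to the destination port.
Already in the invoice (seller's account under CIF): inland to port, freight, insurance — exclude.
The CIF price already equals the CIF value: 117862.48
Import duty = 117862.48 × 10.6% = 12493.42
Buyer bears: brokerage 462.30 + delivery 825.82 + duty 12493.42 = 13781.54
Landed cost = invoice 117862.48 + 13781.54 = 131644.02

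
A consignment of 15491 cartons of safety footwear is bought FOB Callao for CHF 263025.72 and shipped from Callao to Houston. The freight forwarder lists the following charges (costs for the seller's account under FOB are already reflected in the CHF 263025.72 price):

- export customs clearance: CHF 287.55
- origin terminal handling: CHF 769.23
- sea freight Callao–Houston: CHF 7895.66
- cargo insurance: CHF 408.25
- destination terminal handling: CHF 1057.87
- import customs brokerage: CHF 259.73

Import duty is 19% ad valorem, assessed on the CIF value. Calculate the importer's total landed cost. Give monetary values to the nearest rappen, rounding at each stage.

Total landed cost: CHF 324199.86

FOB: the seller bears costs until goods are on board at the origin port; the buyer bears freight, insurance and all costs thereafter.
Already in the invoice (seller's account under FOB): export clearance, origin terminal — exclude.
CIF value = FOB price + freight + insurance = 263025.72 + 7895.66 + 408.25 = 271329.63
Import duty = 271329.63 × 19% = 51552.63
Buyer bears: freight 7895.66 + insurance 408.25 + destination terminal 1057.87 + brokerage 259.73 + duty 51552.63 = 61174.14
Landed cost = invoice 263025.72 + 61174.14 = 324199.86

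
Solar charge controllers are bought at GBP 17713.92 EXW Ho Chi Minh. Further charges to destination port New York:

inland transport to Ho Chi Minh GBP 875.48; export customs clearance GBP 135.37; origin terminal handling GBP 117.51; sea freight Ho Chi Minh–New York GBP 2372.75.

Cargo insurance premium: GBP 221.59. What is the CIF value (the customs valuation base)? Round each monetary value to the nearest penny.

CIF = EXW price + pre-shipment costs + freight + insurance
CIF = 17713.92 + 875.48 + 135.37 + 117.51 + 2372.75 + 221.59 = 21436.62

CIF value: GBP 21436.62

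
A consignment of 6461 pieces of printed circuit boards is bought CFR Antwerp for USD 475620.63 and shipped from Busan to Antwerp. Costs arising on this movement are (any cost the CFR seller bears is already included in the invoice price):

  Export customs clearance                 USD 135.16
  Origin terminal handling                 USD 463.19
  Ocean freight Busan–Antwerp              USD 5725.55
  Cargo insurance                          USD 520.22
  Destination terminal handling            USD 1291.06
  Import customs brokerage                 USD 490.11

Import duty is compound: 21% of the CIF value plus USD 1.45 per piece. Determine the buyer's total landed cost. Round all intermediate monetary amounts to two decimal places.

CFR: the seller pays costs through ocean freight to the destination port, but not insurance.
Already in the invoice (seller's account under CFR): export clearance, origin terminal, freight — exclude.
CIF value = CFR price + insurance = 475620.63 + 520.22 = 476140.85
Ad valorem component: 476140.85 × 21% = 99989.58
Specific component: 6461 × 1.45 = 9368.45
Import duty = 99989.58 + 9368.45 = 109358.03
Buyer bears: insurance 520.22 + destination terminal 1291.06 + brokerage 490.11 + duty 109358.03 = 111659.42
Landed cost = invoice 475620.63 + 111659.42 = 587280.05

Total landed cost: USD 587280.05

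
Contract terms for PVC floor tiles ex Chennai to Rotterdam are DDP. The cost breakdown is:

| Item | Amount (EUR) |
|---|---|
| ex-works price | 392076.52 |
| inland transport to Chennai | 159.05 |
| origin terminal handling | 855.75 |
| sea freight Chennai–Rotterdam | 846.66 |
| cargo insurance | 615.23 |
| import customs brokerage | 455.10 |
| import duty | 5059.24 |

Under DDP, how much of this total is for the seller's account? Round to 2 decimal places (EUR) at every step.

DDP: the seller bears all costs including import duty.
Seller's account: goods 392076.52 + inland to port 159.05 + origin terminal 855.75 + freight 846.66 + insurance 615.23 + brokerage 455.10 + duty 5059.24 = 400067.55
Buyer's account: 0.00

Seller's account: EUR 400067.55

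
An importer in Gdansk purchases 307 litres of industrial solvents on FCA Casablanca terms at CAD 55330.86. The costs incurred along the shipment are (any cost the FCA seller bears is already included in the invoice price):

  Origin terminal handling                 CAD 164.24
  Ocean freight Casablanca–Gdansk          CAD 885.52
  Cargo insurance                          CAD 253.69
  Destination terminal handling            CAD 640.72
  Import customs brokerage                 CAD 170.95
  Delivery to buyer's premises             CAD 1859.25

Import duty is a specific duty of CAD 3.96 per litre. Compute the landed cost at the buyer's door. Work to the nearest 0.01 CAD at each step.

Total landed cost: CAD 60520.95

FCA: the seller delivers export-cleared goods to the carrier; the buyer bears costs from that point.
CIF value = FCA price + origin terminal + freight + insurance = 55330.86 + 164.24 + 885.52 + 253.69 = 56634.31
Import duty = 307 × 3.96 = 1215.72
Buyer bears: origin terminal 164.24 + freight 885.52 + insurance 253.69 + destination terminal 640.72 + brokerage 170.95 + delivery 1859.25 + duty 1215.72 = 5190.09
Landed cost = invoice 55330.86 + 5190.09 = 60520.95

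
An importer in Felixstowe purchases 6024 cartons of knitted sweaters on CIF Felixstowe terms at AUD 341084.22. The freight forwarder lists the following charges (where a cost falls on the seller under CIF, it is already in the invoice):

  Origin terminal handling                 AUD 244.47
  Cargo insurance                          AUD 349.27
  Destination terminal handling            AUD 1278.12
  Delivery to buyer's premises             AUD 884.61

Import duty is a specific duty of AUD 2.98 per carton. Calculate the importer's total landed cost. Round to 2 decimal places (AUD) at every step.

CIF: the seller pays costs through ocean freight and marine insurance to the destination port.
Already in the invoice (seller's account under CIF): origin terminal, insurance — exclude.
The CIF price already equals the CIF value: 341084.22
Import duty = 6024 × 2.98 = 17951.52
Buyer bears: destination terminal 1278.12 + delivery 884.61 + duty 17951.52 = 20114.25
Landed cost = invoice 341084.22 + 20114.25 = 361198.47

Total landed cost: AUD 361198.47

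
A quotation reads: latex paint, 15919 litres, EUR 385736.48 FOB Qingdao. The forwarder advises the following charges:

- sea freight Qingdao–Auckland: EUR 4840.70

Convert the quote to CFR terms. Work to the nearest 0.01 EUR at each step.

From FOB to CFR, the seller additionally bears: freight.
CFR price = 385736.48 + 4840.70 = 390577.18

CFR price: EUR 390577.18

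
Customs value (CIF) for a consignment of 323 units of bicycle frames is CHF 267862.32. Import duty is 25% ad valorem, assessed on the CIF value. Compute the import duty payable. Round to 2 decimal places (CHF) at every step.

Import duty = 267862.32 × 25% = 66965.58

Import duty: CHF 66965.58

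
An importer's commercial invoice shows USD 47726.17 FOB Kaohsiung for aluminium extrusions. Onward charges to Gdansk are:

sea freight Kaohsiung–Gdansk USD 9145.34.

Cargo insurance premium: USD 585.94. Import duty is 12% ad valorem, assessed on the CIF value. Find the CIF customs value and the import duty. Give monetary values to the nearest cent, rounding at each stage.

CIF = FOB price + freight + insurance
CIF = 47726.17 + 9145.34 + 585.94 = 57457.45
Import duty = 57457.45 × 12% = 6894.89

CIF value: USD 57457.45; import duty: USD 6894.89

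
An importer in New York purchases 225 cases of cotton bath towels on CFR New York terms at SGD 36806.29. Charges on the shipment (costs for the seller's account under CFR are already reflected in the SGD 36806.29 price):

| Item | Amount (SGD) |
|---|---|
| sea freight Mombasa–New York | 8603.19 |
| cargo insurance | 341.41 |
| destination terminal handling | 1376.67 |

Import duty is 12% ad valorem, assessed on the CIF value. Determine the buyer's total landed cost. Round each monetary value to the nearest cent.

CFR: the seller pays costs through ocean freight to the destination port, but not insurance.
Already in the invoice (seller's account under CFR): freight — exclude.
CIF value = CFR price + insurance = 36806.29 + 341.41 = 37147.70
Import duty = 37147.70 × 12% = 4457.72
Buyer bears: insurance 341.41 + destination terminal 1376.67 + duty 4457.72 = 6175.80
Landed cost = invoice 36806.29 + 6175.80 = 42982.09

Total landed cost: SGD 42982.09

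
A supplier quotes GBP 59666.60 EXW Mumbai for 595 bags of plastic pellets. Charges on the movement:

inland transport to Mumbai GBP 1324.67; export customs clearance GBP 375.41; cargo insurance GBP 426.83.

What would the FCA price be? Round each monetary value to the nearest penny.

Not relevant to the conversion: insurance — on the buyer under both terms; not part of either seller's price.
From EXW to FCA, the seller additionally bears: inland to port, export clearance.
FCA price = 59666.60 + 1324.67 + 375.41 = 61366.68

FCA price: GBP 61366.68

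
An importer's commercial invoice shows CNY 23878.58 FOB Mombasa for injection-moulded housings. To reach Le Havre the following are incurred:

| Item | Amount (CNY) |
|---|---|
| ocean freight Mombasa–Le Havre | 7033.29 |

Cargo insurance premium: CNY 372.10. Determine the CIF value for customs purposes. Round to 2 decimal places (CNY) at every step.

CIF = FOB price + freight + insurance
CIF = 23878.58 + 7033.29 + 372.10 = 31283.97

CIF value: CNY 31283.97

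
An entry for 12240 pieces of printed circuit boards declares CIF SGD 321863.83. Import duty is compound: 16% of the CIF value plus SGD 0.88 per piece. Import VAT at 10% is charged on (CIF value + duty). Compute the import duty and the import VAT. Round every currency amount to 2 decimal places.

Ad valorem component: 321863.83 × 16% = 51498.21
Specific component: 12240 × 0.88 = 10771.20
Import duty = 51498.21 + 10771.20 = 62269.41
VAT base = CIF + duty = 321863.83 + 62269.41 = 384133.24
Import VAT = 384133.24 × 10% = 38413.32

Import duty: SGD 62269.41; import VAT: SGD 38413.32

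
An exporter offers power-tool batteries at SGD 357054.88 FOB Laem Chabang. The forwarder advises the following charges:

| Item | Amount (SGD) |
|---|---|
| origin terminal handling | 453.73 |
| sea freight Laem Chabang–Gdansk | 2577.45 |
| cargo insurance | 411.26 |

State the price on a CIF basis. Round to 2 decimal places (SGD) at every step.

CIF price: SGD 360043.59

Not relevant to the conversion: origin terminal — on the seller under both FOB and CIF; already in the FOB price and stays in the CIF price.
From FOB to CIF, the seller additionally bears: freight, insurance.
CIF price = 357054.88 + 2577.45 + 411.26 = 360043.59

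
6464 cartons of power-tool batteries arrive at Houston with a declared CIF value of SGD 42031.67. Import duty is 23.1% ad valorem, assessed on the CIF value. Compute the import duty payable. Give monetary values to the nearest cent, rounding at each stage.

Import duty: SGD 9709.32

Import duty = 42031.67 × 23.1% = 9709.32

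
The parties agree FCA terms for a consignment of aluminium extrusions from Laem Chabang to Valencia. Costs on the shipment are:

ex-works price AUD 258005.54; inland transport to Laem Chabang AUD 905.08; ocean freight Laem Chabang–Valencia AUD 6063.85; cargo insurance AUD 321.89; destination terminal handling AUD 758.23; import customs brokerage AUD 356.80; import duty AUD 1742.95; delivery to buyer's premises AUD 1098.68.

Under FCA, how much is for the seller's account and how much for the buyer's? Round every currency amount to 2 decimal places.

FCA: the seller delivers export-cleared goods to the carrier; the buyer bears costs from that point.
Seller's account: goods 258005.54 + inland to port 905.08 = 258910.62
Buyer's account: freight 6063.85 + insurance 321.89 + destination terminal 758.23 + brokerage 356.80 + duty 1742.95 + delivery 1098.68 = 10342.40

Seller: AUD 258910.62; buyer: AUD 10342.40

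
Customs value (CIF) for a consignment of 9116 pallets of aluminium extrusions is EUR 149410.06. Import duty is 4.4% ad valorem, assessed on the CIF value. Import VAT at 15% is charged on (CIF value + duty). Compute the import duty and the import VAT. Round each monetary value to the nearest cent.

Import duty = 149410.06 × 4.4% = 6574.04
VAT base = CIF + duty = 149410.06 + 6574.04 = 155984.10
Import VAT = 155984.10 × 15% = 23397.62

Import duty: EUR 6574.04; import VAT: EUR 23397.62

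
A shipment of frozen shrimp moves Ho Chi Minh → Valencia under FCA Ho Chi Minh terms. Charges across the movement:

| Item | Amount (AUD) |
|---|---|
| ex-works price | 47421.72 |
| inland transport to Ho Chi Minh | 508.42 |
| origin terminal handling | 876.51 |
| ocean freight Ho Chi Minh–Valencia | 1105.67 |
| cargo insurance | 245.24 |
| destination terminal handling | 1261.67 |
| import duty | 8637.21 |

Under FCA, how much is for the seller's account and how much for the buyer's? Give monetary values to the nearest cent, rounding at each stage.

FCA: the seller delivers export-cleared goods to the carrier; the buyer bears costs from that point.
Seller's account: goods 47421.72 + inland to port 508.42 = 47930.14
Buyer's account: origin terminal 876.51 + freight 1105.67 + insurance 245.24 + destination terminal 1261.67 + duty 8637.21 = 12126.30

Seller: AUD 47930.14; buyer: AUD 12126.30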